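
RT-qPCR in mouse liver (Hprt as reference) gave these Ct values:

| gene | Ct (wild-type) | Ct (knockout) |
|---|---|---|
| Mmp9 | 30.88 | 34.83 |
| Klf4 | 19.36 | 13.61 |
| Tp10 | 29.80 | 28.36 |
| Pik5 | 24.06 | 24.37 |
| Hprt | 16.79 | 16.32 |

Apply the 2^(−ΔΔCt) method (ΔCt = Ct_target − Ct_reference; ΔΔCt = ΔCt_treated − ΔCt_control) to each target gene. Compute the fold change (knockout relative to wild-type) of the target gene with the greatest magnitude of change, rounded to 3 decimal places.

38.854

Mmp9: ΔΔCt = (34.83−16.32) − (30.88−16.79) = 18.51 − 14.09 = 4.42; fold change = 2^-4.42 = 0.047
Klf4: ΔΔCt = (13.61−16.32) − (19.36−16.79) = -2.71 − 2.57 = -5.28; fold change = 2^5.28 = 38.854
Tp10: ΔΔCt = (28.36−16.32) − (29.80−16.79) = 12.04 − 13.01 = -0.97; fold change = 2^0.97 = 1.959
Pik5: ΔΔCt = (24.37−16.32) − (24.06−16.79) = 8.05 − 7.27 = 0.78; fold change = 2^-0.78 = 0.582
Klf4 has the largest |ΔΔCt| = 5.28.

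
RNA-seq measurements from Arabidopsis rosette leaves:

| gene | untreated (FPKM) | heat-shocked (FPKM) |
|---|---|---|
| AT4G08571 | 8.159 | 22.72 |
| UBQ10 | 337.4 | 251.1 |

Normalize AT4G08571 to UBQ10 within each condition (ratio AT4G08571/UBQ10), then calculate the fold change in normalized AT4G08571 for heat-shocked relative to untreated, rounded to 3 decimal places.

AT4G08571/UBQ10 (untreated) = 8.159 / 337.4 = 0.024182
AT4G08571/UBQ10 (heat-shocked) = 22.72 / 251.1 = 0.090482
Fold change = 0.090482 / 0.024182 = 3.7417

3.742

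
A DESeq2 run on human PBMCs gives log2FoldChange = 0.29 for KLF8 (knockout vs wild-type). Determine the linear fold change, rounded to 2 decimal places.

1.22

Fold change = 2^(0.29) = 1.223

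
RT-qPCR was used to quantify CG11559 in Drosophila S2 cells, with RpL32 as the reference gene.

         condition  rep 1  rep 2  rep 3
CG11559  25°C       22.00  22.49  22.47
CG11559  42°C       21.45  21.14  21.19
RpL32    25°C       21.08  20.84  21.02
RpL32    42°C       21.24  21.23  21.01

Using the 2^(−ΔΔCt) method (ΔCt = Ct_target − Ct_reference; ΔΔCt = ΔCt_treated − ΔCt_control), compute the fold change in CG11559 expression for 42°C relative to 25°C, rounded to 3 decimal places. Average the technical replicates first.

Mean Ct: CG11559 25°C 22.320; CG11559 42°C 21.260; RpL32 25°C 20.980; RpL32 42°C 21.160
ΔCt(25°C) = 22.320 − 20.980 = 1.340
ΔCt(42°C) = 21.260 − 21.160 = 0.100
ΔΔCt = 0.100 − 1.340 = -1.240
Fold change = 2^(−(-1.240)) = 2^1.240 = 2.3620

2.362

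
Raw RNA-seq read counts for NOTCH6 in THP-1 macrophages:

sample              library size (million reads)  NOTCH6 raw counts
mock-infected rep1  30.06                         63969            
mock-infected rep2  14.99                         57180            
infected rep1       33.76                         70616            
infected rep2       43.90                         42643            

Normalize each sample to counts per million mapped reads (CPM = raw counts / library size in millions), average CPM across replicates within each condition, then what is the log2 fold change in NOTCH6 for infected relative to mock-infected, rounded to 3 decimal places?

CPM(mock-infected rep1) = 63969 / 30.06 = 2128.0439
CPM(mock-infected rep2) = 57180 / 14.99 = 3814.5430
CPM(infected rep1) = 70616 / 33.76 = 2091.7062
CPM(infected rep2) = 42643 / 43.90 = 971.3667
mean CPM(mock-infected) = 2971.2935; mean CPM(infected) = 1531.5365
Fold change = 1531.5365 / 2971.2935 = 0.51544
log2(0.51544) = -0.9561

-0.956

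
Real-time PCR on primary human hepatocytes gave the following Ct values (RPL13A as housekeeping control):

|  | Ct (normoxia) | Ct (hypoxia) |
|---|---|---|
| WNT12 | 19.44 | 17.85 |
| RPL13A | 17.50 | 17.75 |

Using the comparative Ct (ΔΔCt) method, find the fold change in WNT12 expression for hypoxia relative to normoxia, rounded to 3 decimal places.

ΔCt(normoxia) = 19.440 − 17.500 = 1.940
ΔCt(hypoxia) = 17.850 − 17.750 = 0.100
ΔΔCt = 0.100 − 1.940 = -1.840
Fold change = 2^(−(-1.840)) = 2^1.840 = 3.5801

3.580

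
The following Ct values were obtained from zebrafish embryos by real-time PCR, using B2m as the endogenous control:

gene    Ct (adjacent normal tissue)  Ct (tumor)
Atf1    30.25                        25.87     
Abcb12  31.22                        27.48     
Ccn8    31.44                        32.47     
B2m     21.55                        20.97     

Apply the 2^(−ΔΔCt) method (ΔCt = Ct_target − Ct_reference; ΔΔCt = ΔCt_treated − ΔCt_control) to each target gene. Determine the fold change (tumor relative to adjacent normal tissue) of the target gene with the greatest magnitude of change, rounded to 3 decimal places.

13.929

Atf1: ΔΔCt = (25.87−20.97) − (30.25−21.55) = 4.90 − 8.70 = -3.80; fold change = 2^3.80 = 13.929
Abcb12: ΔΔCt = (27.48−20.97) − (31.22−21.55) = 6.51 − 9.67 = -3.16; fold change = 2^3.16 = 8.938
Ccn8: ΔΔCt = (32.47−20.97) − (31.44−21.55) = 11.50 − 9.89 = 1.61; fold change = 2^-1.61 = 0.328
Atf1 has the largest |ΔΔCt| = 3.80.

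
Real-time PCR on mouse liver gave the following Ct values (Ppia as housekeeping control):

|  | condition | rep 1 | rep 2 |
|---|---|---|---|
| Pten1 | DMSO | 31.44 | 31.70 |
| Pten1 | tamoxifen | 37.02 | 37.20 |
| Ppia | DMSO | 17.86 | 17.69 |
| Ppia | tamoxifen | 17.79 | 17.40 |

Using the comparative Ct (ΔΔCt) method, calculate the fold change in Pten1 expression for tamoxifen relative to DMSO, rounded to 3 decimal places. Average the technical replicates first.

Mean Ct: Pten1 DMSO 31.570; Pten1 tamoxifen 37.110; Ppia DMSO 17.775; Ppia tamoxifen 17.595
ΔCt(DMSO) = 31.570 − 17.775 = 13.795
ΔCt(tamoxifen) = 37.110 − 17.595 = 19.515
ΔΔCt = 19.515 − 13.795 = 5.720
Fold change = 2^(−5.720) = 0.0190

0.019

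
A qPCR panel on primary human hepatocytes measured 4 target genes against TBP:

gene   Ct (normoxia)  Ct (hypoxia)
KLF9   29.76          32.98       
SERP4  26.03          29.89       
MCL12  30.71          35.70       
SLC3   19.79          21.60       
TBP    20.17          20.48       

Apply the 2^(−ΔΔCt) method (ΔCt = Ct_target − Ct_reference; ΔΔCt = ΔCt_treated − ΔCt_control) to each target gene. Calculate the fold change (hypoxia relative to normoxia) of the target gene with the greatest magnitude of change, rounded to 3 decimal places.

KLF9: ΔΔCt = (32.98−20.48) − (29.76−20.17) = 12.50 − 9.59 = 2.91; fold change = 2^-2.91 = 0.133
SERP4: ΔΔCt = (29.89−20.48) − (26.03−20.17) = 9.41 − 5.86 = 3.55; fold change = 2^-3.55 = 0.085
MCL12: ΔΔCt = (35.70−20.48) − (30.71−20.17) = 15.22 − 10.54 = 4.68; fold change = 2^-4.68 = 0.039
SLC3: ΔΔCt = (21.60−20.48) − (19.79−20.17) = 1.12 − (-0.38) = 1.50; fold change = 2^-1.50 = 0.354
MCL12 has the largest |ΔΔCt| = 4.68.

0.039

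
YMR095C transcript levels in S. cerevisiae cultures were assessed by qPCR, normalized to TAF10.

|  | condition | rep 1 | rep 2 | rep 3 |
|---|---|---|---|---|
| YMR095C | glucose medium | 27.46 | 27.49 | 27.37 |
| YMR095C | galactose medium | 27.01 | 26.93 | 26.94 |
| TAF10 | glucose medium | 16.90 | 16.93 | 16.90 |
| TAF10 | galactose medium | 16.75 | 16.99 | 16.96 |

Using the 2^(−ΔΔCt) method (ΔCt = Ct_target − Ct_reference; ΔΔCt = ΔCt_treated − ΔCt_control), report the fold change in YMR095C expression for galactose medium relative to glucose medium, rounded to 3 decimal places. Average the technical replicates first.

Mean Ct: YMR095C glucose medium 27.440; YMR095C galactose medium 26.960; TAF10 glucose medium 16.910; TAF10 galactose medium 16.900
ΔCt(glucose medium) = 27.440 − 16.910 = 10.530
ΔCt(galactose medium) = 26.960 − 16.900 = 10.060
ΔΔCt = 10.060 − 10.530 = -0.470
Fold change = 2^(−(-0.470)) = 2^0.470 = 1.3851

1.385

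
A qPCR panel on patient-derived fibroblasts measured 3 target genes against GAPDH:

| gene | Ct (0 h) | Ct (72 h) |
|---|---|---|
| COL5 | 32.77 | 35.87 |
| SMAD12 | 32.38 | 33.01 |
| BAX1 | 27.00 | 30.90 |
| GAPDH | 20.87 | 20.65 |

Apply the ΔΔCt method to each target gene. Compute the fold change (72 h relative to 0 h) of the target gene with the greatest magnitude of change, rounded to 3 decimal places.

0.058

COL5: ΔΔCt = (35.87−20.65) − (32.77−20.87) = 15.22 − 11.90 = 3.32; fold change = 2^-3.32 = 0.100
SMAD12: ΔΔCt = (33.01−20.65) − (32.38−20.87) = 12.36 − 11.51 = 0.85; fold change = 2^-0.85 = 0.555
BAX1: ΔΔCt = (30.90−20.65) − (27.00−20.87) = 10.25 − 6.13 = 4.12; fold change = 2^-4.12 = 0.058
BAX1 has the largest |ΔΔCt| = 4.12.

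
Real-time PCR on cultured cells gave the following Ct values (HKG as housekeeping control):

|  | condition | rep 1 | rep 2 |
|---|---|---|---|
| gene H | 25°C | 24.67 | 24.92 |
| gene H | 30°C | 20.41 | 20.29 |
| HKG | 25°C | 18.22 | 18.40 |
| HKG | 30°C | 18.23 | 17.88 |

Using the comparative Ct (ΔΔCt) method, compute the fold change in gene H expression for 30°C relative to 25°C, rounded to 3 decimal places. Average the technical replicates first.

Mean Ct: gene H 25°C 24.795; gene H 30°C 20.350; HKG 25°C 18.310; HKG 30°C 18.055
ΔCt(25°C) = 24.795 − 18.310 = 6.485
ΔCt(30°C) = 20.350 − 18.055 = 2.295
ΔΔCt = 2.295 − 6.485 = -4.190
Fold change = 2^(−(-4.190)) = 2^4.190 = 18.2522

18.252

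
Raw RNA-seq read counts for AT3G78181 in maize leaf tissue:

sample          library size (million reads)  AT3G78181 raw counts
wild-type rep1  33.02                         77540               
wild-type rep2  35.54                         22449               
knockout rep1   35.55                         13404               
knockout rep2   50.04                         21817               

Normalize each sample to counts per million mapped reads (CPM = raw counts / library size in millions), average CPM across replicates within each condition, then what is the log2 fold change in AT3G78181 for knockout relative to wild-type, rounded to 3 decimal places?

CPM(wild-type rep1) = 77540 / 33.02 = 2348.2738
CPM(wild-type rep2) = 22449 / 35.54 = 631.6545
CPM(knockout rep1) = 13404 / 35.55 = 377.0464
CPM(knockout rep2) = 21817 / 50.04 = 435.9912
mean CPM(wild-type) = 1489.9641; mean CPM(knockout) = 406.5188
Fold change = 406.5188 / 1489.9641 = 0.27284
log2(0.27284) = -1.8739

-1.874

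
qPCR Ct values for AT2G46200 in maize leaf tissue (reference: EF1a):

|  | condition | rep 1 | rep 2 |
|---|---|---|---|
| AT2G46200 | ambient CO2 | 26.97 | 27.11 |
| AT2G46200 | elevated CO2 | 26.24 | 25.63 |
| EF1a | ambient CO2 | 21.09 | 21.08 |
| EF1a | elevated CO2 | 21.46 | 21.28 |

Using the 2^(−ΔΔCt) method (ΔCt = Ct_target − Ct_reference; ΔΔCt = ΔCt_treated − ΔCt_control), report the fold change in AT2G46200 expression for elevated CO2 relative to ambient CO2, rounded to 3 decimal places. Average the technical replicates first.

2.621

Mean Ct: AT2G46200 ambient CO2 27.040; AT2G46200 elevated CO2 25.935; EF1a ambient CO2 21.085; EF1a elevated CO2 21.370
ΔCt(ambient CO2) = 27.040 − 21.085 = 5.955
ΔCt(elevated CO2) = 25.935 − 21.370 = 4.565
ΔΔCt = 4.565 − 5.955 = -1.390
Fold change = 2^(−(-1.390)) = 2^1.390 = 2.6208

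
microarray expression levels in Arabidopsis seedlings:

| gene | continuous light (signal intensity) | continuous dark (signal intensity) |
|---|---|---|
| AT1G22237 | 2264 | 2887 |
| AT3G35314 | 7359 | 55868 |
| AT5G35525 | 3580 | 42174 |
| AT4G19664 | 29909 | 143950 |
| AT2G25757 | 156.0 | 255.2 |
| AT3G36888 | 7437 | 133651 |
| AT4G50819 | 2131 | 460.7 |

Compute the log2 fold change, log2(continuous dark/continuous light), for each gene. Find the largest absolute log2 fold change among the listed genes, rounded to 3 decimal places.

4.168

log2(2887/2264) = 0.351  (AT1G22237)
log2(55868/7359) = 2.924  (AT3G35314)
log2(42174/3580) = 3.558  (AT5G35525)
log2(143950/29909) = 2.267  (AT4G19664)
log2(255.2/156.0) = 0.710  (AT2G25757)
log2(133651/7437) = 4.168  (AT3G36888)
log2(460.7/2131) = -2.210  (AT4G50819)
The largest magnitude belongs to AT3G36888.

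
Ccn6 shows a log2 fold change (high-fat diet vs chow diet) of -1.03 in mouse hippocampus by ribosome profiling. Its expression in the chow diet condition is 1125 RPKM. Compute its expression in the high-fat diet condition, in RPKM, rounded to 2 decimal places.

Fold change = 2^(-1.03) = 0.4897
high-fat diet expression = 1125 × 0.4897 = 550.92

550.92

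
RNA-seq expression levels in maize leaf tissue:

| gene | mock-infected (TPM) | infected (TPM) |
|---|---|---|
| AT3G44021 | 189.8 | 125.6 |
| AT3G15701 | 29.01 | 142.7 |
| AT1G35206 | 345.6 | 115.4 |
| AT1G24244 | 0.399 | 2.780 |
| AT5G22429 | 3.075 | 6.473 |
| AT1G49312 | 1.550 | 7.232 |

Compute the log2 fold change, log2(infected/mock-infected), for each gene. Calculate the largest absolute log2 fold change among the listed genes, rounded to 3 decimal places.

log2(125.6/189.8) = -0.596  (AT3G44021)
log2(142.7/29.01) = 2.298  (AT3G15701)
log2(115.4/345.6) = -1.582  (AT1G35206)
log2(2.780/0.399) = 2.801  (AT1G24244)
log2(6.473/3.075) = 1.074  (AT5G22429)
log2(7.232/1.550) = 2.222  (AT1G49312)
The largest magnitude belongs to AT1G24244.

2.801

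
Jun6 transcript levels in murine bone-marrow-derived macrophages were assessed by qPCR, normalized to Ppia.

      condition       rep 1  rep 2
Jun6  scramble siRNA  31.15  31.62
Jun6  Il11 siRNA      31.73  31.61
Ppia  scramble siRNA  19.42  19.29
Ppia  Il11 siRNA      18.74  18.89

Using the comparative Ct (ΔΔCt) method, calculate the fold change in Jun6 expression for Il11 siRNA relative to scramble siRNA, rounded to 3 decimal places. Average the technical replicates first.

0.564

Mean Ct: Jun6 scramble siRNA 31.385; Jun6 Il11 siRNA 31.670; Ppia scramble siRNA 19.355; Ppia Il11 siRNA 18.815
ΔCt(scramble siRNA) = 31.385 − 19.355 = 12.030
ΔCt(Il11 siRNA) = 31.670 − 18.815 = 12.855
ΔΔCt = 12.855 − 12.030 = 0.825
Fold change = 2^(−0.825) = 0.5645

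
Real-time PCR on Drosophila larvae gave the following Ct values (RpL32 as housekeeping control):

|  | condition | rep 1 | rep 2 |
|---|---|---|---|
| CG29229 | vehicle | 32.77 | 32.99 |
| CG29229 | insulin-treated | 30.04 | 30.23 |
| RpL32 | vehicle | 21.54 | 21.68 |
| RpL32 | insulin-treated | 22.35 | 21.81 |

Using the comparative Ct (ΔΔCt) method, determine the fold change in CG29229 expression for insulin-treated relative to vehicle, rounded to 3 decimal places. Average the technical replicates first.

Mean Ct: CG29229 vehicle 32.880; CG29229 insulin-treated 30.135; RpL32 vehicle 21.610; RpL32 insulin-treated 22.080
ΔCt(vehicle) = 32.880 − 21.610 = 11.270
ΔCt(insulin-treated) = 30.135 − 22.080 = 8.055
ΔΔCt = 8.055 − 11.270 = -3.215
Fold change = 2^(−(-3.215)) = 2^3.215 = 9.2856

9.286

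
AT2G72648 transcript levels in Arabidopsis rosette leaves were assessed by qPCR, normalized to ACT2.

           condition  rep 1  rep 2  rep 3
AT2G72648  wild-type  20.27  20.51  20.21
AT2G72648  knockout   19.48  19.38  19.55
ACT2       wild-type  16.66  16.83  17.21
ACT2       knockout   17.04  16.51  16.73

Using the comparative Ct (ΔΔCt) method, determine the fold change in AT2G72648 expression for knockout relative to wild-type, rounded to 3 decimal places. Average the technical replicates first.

1.647

Mean Ct: AT2G72648 wild-type 20.330; AT2G72648 knockout 19.470; ACT2 wild-type 16.900; ACT2 knockout 16.760
ΔCt(wild-type) = 20.330 − 16.900 = 3.430
ΔCt(knockout) = 19.470 − 16.760 = 2.710
ΔΔCt = 2.710 − 3.430 = -0.720
Fold change = 2^(−(-0.720)) = 2^0.720 = 1.6472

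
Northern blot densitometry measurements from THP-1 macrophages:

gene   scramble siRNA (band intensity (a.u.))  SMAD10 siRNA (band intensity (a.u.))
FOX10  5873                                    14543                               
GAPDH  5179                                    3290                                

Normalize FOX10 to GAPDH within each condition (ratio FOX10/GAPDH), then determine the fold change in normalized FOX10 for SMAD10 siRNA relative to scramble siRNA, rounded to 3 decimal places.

FOX10/GAPDH (scramble siRNA) = 5873 / 5179 = 1.134
FOX10/GAPDH (SMAD10 siRNA) = 14543 / 3290 = 4.4204
Fold change = 4.4204 / 1.134 = 3.8980

3.898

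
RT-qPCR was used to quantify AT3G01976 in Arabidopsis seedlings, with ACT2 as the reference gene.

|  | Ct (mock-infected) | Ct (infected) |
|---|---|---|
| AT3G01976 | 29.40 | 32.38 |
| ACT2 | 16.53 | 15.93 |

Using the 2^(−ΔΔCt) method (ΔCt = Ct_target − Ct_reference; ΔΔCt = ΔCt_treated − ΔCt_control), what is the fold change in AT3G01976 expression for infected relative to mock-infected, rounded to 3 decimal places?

0.084

ΔCt(mock-infected) = 29.400 − 16.530 = 12.870
ΔCt(infected) = 32.380 − 15.930 = 16.450
ΔΔCt = 16.450 − 12.870 = 3.580
Fold change = 2^(−3.580) = 0.0836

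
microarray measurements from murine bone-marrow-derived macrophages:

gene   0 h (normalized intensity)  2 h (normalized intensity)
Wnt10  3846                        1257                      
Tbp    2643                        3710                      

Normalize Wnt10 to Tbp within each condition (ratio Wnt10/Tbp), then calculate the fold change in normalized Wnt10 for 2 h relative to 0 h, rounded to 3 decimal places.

0.233

Wnt10/Tbp (0 h) = 3846 / 2643 = 1.4552
Wnt10/Tbp (2 h) = 1257 / 3710 = 0.33881
Fold change = 0.33881 / 1.4552 = 0.2328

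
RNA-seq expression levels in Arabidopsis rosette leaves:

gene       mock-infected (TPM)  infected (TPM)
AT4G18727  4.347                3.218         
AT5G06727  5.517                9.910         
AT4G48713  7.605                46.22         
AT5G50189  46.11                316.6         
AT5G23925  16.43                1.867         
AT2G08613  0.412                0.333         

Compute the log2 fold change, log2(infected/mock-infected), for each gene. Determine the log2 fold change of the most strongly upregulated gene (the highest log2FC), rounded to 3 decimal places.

log2(3.218/4.347) = -0.434  (AT4G18727)
log2(9.910/5.517) = 0.845  (AT5G06727)
log2(46.22/7.605) = 2.603  (AT4G48713)
log2(316.6/46.11) = 2.780  (AT5G50189)
log2(1.867/16.43) = -3.138  (AT5G23925)
log2(0.333/0.412) = -0.307  (AT2G08613)
AT5G50189 is most strongly upregulated.

2.780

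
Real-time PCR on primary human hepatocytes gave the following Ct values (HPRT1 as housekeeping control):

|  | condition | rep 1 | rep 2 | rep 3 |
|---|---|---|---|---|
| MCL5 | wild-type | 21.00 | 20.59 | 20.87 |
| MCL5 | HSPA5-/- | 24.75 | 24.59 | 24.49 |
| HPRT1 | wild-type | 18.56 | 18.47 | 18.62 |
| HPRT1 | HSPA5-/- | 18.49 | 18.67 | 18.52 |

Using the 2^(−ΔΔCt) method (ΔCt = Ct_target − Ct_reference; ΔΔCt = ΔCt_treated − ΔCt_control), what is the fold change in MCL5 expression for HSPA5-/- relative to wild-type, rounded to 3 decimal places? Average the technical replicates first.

0.073

Mean Ct: MCL5 wild-type 20.820; MCL5 HSPA5-/- 24.610; HPRT1 wild-type 18.550; HPRT1 HSPA5-/- 18.560
ΔCt(wild-type) = 20.820 − 18.550 = 2.270
ΔCt(HSPA5-/-) = 24.610 − 18.560 = 6.050
ΔΔCt = 6.050 − 2.270 = 3.780
Fold change = 2^(−3.780) = 0.0728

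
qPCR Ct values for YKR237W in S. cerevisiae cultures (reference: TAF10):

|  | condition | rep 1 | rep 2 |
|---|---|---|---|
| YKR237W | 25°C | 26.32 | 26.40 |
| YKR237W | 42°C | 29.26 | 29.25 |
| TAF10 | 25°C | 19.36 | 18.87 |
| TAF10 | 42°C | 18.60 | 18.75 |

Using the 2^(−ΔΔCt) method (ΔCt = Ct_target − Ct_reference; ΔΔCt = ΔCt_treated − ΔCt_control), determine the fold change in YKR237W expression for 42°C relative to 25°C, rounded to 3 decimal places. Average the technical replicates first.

Mean Ct: YKR237W 25°C 26.360; YKR237W 42°C 29.255; TAF10 25°C 19.115; TAF10 42°C 18.675
ΔCt(25°C) = 26.360 − 19.115 = 7.245
ΔCt(42°C) = 29.255 − 18.675 = 10.580
ΔΔCt = 10.580 − 7.245 = 3.335
Fold change = 2^(−3.335) = 0.0991

0.099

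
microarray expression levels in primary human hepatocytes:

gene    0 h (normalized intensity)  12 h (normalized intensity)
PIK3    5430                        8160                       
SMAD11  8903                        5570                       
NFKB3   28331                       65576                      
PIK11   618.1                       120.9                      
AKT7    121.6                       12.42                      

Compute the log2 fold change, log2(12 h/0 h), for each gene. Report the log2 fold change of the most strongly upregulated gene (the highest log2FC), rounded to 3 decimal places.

log2(8160/5430) = 0.588  (PIK3)
log2(5570/8903) = -0.677  (SMAD11)
log2(65576/28331) = 1.211  (NFKB3)
log2(120.9/618.1) = -2.354  (PIK11)
log2(12.42/121.6) = -3.291  (AKT7)
NFKB3 is most strongly upregulated.

1.211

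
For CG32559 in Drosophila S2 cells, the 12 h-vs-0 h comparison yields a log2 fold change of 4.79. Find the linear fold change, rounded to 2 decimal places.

Fold change = 2^(4.79) = 27.665

27.67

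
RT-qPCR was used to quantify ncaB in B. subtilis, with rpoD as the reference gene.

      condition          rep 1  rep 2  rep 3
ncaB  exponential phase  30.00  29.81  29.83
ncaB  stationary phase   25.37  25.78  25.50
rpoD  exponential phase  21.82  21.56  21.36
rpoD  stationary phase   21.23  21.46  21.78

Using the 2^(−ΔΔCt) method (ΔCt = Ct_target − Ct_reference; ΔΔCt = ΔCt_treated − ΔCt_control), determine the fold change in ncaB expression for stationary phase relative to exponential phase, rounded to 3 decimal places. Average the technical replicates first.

18.896

Mean Ct: ncaB exponential phase 29.880; ncaB stationary phase 25.550; rpoD exponential phase 21.580; rpoD stationary phase 21.490
ΔCt(exponential phase) = 29.880 − 21.580 = 8.300
ΔCt(stationary phase) = 25.550 − 21.490 = 4.060
ΔΔCt = 4.060 − 8.300 = -4.240
Fold change = 2^(−(-4.240)) = 2^4.240 = 18.8959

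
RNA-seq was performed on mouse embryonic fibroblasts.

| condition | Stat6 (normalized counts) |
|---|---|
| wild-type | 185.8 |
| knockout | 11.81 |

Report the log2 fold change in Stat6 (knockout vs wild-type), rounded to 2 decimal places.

Fold change = 11.81 / 185.8 = 0.0636
log2(0.0636) = -3.976

-3.98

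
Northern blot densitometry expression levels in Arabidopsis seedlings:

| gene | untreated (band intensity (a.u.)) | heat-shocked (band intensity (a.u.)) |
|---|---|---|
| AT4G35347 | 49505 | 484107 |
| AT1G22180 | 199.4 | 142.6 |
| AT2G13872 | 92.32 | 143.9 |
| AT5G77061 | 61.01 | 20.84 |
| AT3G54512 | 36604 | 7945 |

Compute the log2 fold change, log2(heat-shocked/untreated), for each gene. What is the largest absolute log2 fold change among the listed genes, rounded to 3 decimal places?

log2(484107/49505) = 3.290  (AT4G35347)
log2(142.6/199.4) = -0.484  (AT1G22180)
log2(143.9/92.32) = 0.640  (AT2G13872)
log2(20.84/61.01) = -1.550  (AT5G77061)
log2(7945/36604) = -2.204  (AT3G54512)
The largest magnitude belongs to AT4G35347.

3.290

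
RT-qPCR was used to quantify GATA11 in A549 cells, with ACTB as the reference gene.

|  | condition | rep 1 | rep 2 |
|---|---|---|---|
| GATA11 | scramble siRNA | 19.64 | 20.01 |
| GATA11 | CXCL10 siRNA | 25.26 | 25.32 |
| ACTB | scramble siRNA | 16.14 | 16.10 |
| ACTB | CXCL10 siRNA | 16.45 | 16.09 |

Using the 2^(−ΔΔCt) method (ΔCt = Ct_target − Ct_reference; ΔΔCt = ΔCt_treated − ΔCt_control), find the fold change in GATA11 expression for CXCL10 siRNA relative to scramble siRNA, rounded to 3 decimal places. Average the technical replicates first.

0.025

Mean Ct: GATA11 scramble siRNA 19.825; GATA11 CXCL10 siRNA 25.290; ACTB scramble siRNA 16.120; ACTB CXCL10 siRNA 16.270
ΔCt(scramble siRNA) = 19.825 − 16.120 = 3.705
ΔCt(CXCL10 siRNA) = 25.290 − 16.270 = 9.020
ΔΔCt = 9.020 − 3.705 = 5.315
Fold change = 2^(−5.315) = 0.0251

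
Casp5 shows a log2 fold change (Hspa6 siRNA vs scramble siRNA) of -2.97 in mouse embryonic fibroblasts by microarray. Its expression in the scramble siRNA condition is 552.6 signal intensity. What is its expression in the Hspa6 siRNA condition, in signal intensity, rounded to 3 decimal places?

70.526

Fold change = 2^(-2.97) = 0.1276
Hspa6 siRNA expression = 552.6 × 0.1276 = 70.526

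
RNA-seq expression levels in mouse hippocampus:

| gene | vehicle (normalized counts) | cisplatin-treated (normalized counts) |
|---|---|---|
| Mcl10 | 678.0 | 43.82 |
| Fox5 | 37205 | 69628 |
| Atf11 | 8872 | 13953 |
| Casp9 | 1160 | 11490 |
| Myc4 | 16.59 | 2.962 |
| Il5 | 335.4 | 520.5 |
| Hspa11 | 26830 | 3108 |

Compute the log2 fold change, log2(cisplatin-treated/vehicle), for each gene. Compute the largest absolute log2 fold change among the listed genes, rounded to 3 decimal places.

log2(43.82/678.0) = -3.952  (Mcl10)
log2(69628/37205) = 0.904  (Fox5)
log2(13953/8872) = 0.653  (Atf11)
log2(11490/1160) = 3.308  (Casp9)
log2(2.962/16.59) = -2.486  (Myc4)
log2(520.5/335.4) = 0.634  (Il5)
log2(3108/26830) = -3.110  (Hspa11)
The largest magnitude belongs to Mcl10.

3.952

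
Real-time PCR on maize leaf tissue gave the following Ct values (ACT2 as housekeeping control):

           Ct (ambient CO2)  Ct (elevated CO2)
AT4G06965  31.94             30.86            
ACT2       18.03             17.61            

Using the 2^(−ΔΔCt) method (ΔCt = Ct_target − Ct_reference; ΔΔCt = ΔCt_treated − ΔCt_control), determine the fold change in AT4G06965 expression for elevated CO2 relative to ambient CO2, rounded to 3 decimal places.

ΔCt(ambient CO2) = 31.940 − 18.030 = 13.910
ΔCt(elevated CO2) = 30.860 − 17.610 = 13.250
ΔΔCt = 13.250 − 13.910 = -0.660
Fold change = 2^(−(-0.660)) = 2^0.660 = 1.5801

1.580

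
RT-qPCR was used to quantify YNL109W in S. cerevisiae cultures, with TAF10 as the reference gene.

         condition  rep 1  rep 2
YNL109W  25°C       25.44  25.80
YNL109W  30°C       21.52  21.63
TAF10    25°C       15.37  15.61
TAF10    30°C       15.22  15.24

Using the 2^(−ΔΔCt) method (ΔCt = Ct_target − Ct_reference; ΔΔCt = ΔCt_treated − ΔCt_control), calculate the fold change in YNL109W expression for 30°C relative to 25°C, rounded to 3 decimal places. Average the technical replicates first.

Mean Ct: YNL109W 25°C 25.620; YNL109W 30°C 21.575; TAF10 25°C 15.490; TAF10 30°C 15.230
ΔCt(25°C) = 25.620 − 15.490 = 10.130
ΔCt(30°C) = 21.575 − 15.230 = 6.345
ΔΔCt = 6.345 − 10.130 = -3.785
Fold change = 2^(−(-3.785)) = 2^3.785 = 13.7847

13.785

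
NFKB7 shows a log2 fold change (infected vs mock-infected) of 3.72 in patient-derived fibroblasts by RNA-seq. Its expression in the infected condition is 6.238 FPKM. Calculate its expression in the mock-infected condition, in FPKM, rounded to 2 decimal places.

0.47

Fold change = 2^(3.72) = 13.1775
mock-infected expression = 6.238 / 13.1775 = 0.47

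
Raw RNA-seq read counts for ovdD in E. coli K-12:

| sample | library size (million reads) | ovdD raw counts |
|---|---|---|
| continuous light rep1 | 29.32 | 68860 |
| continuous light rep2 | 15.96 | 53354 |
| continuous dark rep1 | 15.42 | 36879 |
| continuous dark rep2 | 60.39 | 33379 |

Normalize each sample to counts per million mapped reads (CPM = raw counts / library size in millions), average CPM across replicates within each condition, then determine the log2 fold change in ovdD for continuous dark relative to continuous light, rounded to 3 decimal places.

-0.951

CPM(continuous light rep1) = 68860 / 29.32 = 2348.5675
CPM(continuous light rep2) = 53354 / 15.96 = 3342.9825
CPM(continuous dark rep1) = 36879 / 15.42 = 2391.6342
CPM(continuous dark rep2) = 33379 / 60.39 = 552.7240
mean CPM(continuous light) = 2845.7750; mean CPM(continuous dark) = 1472.1791
Fold change = 1472.1791 / 2845.7750 = 0.51732
log2(0.51732) = -0.9509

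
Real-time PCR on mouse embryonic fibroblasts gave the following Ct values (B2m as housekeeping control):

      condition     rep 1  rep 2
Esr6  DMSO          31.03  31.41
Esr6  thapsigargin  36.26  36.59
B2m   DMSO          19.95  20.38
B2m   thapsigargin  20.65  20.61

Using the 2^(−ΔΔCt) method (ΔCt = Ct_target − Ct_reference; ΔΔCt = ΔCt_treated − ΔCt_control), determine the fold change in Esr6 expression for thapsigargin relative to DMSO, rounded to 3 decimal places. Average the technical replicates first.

0.037

Mean Ct: Esr6 DMSO 31.220; Esr6 thapsigargin 36.425; B2m DMSO 20.165; B2m thapsigargin 20.630
ΔCt(DMSO) = 31.220 − 20.165 = 11.055
ΔCt(thapsigargin) = 36.425 − 20.630 = 15.795
ΔΔCt = 15.795 − 11.055 = 4.740
Fold change = 2^(−4.740) = 0.0374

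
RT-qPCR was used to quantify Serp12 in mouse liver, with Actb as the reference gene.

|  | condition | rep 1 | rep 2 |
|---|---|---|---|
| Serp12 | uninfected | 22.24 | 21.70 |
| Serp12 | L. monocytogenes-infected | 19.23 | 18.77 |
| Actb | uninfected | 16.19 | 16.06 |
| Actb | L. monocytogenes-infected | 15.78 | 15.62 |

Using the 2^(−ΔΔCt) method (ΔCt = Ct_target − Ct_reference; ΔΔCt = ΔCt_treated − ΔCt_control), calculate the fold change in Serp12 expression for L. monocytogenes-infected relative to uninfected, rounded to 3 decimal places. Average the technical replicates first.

Mean Ct: Serp12 uninfected 21.970; Serp12 L. monocytogenes-infected 19.000; Actb uninfected 16.125; Actb L. monocytogenes-infected 15.700
ΔCt(uninfected) = 21.970 − 16.125 = 5.845
ΔCt(L. monocytogenes-infected) = 19.000 − 15.700 = 3.300
ΔΔCt = 3.300 − 5.845 = -2.545
Fold change = 2^(−(-2.545)) = 2^2.545 = 5.8361

5.836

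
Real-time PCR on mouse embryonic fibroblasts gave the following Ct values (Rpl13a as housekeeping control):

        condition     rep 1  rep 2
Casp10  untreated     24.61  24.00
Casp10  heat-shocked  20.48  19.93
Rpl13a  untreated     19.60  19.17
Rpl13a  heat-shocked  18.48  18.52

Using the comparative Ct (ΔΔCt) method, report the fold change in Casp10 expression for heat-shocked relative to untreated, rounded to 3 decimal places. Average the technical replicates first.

9.286

Mean Ct: Casp10 untreated 24.305; Casp10 heat-shocked 20.205; Rpl13a untreated 19.385; Rpl13a heat-shocked 18.500
ΔCt(untreated) = 24.305 − 19.385 = 4.920
ΔCt(heat-shocked) = 20.205 − 18.500 = 1.705
ΔΔCt = 1.705 − 4.920 = -3.215
Fold change = 2^(−(-3.215)) = 2^3.215 = 9.2856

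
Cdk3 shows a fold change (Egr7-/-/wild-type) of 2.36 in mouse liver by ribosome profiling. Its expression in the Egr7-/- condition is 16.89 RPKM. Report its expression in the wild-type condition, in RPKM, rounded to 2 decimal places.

7.16

wild-type expression = 16.89 / 2.36 = 7.16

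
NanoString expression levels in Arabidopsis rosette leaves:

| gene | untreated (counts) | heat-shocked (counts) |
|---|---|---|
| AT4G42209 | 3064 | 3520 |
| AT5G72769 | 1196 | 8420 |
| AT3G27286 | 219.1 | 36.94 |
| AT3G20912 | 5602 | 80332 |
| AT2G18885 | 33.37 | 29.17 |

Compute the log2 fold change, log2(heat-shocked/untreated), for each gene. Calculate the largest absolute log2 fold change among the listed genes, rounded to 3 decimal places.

3.842

log2(3520/3064) = 0.200  (AT4G42209)
log2(8420/1196) = 2.816  (AT5G72769)
log2(36.94/219.1) = -2.568  (AT3G27286)
log2(80332/5602) = 3.842  (AT3G20912)
log2(29.17/33.37) = -0.194  (AT2G18885)
The largest magnitude belongs to AT3G20912.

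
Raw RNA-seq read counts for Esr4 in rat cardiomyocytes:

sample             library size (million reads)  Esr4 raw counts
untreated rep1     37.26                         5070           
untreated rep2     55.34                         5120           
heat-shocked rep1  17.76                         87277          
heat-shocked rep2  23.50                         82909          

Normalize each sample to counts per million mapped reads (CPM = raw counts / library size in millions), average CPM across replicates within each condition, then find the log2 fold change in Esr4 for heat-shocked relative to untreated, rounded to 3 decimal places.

5.207

CPM(untreated rep1) = 5070 / 37.26 = 136.0709
CPM(untreated rep2) = 5120 / 55.34 = 92.5190
CPM(heat-shocked rep1) = 87277 / 17.76 = 4914.2455
CPM(heat-shocked rep2) = 82909 / 23.50 = 3528.0426
mean CPM(untreated) = 114.2949; mean CPM(heat-shocked) = 4221.1440
Fold change = 4221.1440 / 114.2949 = 36.93204
log2(36.93204) = 5.2068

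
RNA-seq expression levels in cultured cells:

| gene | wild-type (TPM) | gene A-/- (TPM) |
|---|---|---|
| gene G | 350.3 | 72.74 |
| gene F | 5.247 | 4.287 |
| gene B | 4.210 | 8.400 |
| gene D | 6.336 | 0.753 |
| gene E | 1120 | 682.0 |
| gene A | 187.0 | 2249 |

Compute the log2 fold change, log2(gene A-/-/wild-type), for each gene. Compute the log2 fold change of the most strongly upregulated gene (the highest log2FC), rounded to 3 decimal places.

log2(72.74/350.3) = -2.268  (gene G)
log2(4.287/5.247) = -0.292  (gene F)
log2(8.400/4.210) = 0.997  (gene B)
log2(0.753/6.336) = -3.073  (gene D)
log2(682.0/1120) = -0.716  (gene E)
log2(2249/187.0) = 3.588  (gene A)
gene A is most strongly upregulated.

3.588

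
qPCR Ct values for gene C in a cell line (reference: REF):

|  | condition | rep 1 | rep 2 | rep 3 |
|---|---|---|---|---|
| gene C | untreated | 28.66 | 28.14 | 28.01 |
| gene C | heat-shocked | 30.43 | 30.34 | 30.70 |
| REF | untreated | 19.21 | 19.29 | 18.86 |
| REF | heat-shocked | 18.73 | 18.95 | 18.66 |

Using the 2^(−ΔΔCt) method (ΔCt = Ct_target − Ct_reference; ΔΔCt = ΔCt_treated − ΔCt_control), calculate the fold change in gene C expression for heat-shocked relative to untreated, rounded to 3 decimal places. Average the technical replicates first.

0.170

Mean Ct: gene C untreated 28.270; gene C heat-shocked 30.490; REF untreated 19.120; REF heat-shocked 18.780
ΔCt(untreated) = 28.270 − 19.120 = 9.150
ΔCt(heat-shocked) = 30.490 − 18.780 = 11.710
ΔΔCt = 11.710 − 9.150 = 2.560
Fold change = 2^(−2.560) = 0.1696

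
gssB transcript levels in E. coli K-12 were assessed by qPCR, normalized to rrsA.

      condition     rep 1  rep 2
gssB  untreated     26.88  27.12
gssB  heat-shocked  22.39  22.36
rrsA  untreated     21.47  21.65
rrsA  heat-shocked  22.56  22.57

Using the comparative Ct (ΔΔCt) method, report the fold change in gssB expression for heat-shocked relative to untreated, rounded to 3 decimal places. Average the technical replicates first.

49.522

Mean Ct: gssB untreated 27.000; gssB heat-shocked 22.375; rrsA untreated 21.560; rrsA heat-shocked 22.565
ΔCt(untreated) = 27.000 − 21.560 = 5.440
ΔCt(heat-shocked) = 22.375 − 22.565 = -0.190
ΔΔCt = -0.190 − 5.440 = -5.630
Fold change = 2^(−(-5.630)) = 2^5.630 = 49.5221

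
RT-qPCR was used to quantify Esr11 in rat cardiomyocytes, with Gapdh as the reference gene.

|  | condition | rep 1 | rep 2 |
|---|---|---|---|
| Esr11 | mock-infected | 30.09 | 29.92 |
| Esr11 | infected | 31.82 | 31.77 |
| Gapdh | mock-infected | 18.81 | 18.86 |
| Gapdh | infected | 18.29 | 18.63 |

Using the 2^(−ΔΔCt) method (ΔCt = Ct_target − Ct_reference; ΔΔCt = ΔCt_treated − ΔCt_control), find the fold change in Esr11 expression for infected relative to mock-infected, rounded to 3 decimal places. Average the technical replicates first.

Mean Ct: Esr11 mock-infected 30.005; Esr11 infected 31.795; Gapdh mock-infected 18.835; Gapdh infected 18.460
ΔCt(mock-infected) = 30.005 − 18.835 = 11.170
ΔCt(infected) = 31.795 − 18.460 = 13.335
ΔΔCt = 13.335 − 11.170 = 2.165
Fold change = 2^(−2.165) = 0.2230

0.223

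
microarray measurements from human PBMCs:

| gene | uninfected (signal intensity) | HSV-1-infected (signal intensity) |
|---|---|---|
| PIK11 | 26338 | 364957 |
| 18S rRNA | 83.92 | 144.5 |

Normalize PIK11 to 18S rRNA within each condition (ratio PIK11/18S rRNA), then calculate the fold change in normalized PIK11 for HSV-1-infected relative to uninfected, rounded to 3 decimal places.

8.047

PIK11/18S rRNA (uninfected) = 26338 / 83.92 = 313.85
PIK11/18S rRNA (HSV-1-infected) = 364957 / 144.5 = 2525.7
Fold change = 2525.7 / 313.85 = 8.0474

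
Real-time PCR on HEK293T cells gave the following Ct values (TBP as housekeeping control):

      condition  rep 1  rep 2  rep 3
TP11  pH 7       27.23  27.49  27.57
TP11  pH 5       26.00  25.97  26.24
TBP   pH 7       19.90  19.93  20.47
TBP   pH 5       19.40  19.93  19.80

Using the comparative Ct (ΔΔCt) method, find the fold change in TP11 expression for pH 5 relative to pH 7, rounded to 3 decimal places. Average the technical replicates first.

1.959

Mean Ct: TP11 pH 7 27.430; TP11 pH 5 26.070; TBP pH 7 20.100; TBP pH 5 19.710
ΔCt(pH 7) = 27.430 − 20.100 = 7.330
ΔCt(pH 5) = 26.070 − 19.710 = 6.360
ΔΔCt = 6.360 − 7.330 = -0.970
Fold change = 2^(−(-0.970)) = 2^0.970 = 1.9588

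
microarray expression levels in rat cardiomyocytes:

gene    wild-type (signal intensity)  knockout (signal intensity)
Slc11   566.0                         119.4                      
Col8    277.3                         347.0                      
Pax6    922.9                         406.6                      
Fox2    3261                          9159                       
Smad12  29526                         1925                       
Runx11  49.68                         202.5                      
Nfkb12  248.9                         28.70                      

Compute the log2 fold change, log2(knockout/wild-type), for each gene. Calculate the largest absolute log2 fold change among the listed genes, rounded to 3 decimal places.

log2(119.4/566.0) = -2.245  (Slc11)
log2(347.0/277.3) = 0.323  (Col8)
log2(406.6/922.9) = -1.183  (Pax6)
log2(9159/3261) = 1.490  (Fox2)
log2(1925/29526) = -3.939  (Smad12)
log2(202.5/49.68) = 2.027  (Runx11)
log2(28.70/248.9) = -3.116  (Nfkb12)
The largest magnitude belongs to Smad12.

3.939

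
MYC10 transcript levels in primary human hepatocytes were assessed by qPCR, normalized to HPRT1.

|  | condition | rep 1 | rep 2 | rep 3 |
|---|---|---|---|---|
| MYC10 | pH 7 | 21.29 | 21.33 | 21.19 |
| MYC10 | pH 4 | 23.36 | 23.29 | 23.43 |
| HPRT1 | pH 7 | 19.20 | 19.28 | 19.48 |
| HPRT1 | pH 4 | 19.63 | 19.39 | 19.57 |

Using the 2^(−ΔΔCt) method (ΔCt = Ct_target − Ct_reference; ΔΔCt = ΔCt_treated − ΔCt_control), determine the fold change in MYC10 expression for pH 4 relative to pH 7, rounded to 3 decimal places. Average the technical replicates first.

Mean Ct: MYC10 pH 7 21.270; MYC10 pH 4 23.360; HPRT1 pH 7 19.320; HPRT1 pH 4 19.530
ΔCt(pH 7) = 21.270 − 19.320 = 1.950
ΔCt(pH 4) = 23.360 − 19.530 = 3.830
ΔΔCt = 3.830 − 1.950 = 1.880
Fold change = 2^(−1.880) = 0.2717

0.272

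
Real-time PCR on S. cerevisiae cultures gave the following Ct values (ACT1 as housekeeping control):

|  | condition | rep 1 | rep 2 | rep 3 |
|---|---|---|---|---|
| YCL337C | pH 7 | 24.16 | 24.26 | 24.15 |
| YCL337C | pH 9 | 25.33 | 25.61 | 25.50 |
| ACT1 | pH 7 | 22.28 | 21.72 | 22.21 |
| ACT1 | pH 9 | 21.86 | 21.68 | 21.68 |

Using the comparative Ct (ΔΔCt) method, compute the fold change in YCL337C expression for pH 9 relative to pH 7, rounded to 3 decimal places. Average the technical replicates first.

Mean Ct: YCL337C pH 7 24.190; YCL337C pH 9 25.480; ACT1 pH 7 22.070; ACT1 pH 9 21.740
ΔCt(pH 7) = 24.190 − 22.070 = 2.120
ΔCt(pH 9) = 25.480 − 21.740 = 3.740
ΔΔCt = 3.740 − 2.120 = 1.620
Fold change = 2^(−1.620) = 0.3253

0.325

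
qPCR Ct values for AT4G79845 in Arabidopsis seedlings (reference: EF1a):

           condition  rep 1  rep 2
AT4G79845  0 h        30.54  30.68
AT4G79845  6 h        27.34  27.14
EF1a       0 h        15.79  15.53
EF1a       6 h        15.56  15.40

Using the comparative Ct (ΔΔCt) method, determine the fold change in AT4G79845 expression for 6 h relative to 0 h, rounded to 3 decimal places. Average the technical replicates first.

Mean Ct: AT4G79845 0 h 30.610; AT4G79845 6 h 27.240; EF1a 0 h 15.660; EF1a 6 h 15.480
ΔCt(0 h) = 30.610 − 15.660 = 14.950
ΔCt(6 h) = 27.240 − 15.480 = 11.760
ΔΔCt = 11.760 − 14.950 = -3.190
Fold change = 2^(−(-3.190)) = 2^3.190 = 9.1261

9.126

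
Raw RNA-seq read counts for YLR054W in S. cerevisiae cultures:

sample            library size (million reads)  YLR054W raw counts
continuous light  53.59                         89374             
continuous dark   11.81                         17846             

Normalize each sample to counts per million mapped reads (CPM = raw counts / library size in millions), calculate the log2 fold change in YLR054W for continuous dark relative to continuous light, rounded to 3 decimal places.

-0.142

CPM(continuous light) = 89374 / 53.59 = 1667.7365
CPM(continuous dark) = 17846 / 11.81 = 1511.0923
Fold change = 1511.0923 / 1667.7365 = 0.90607
log2(0.90607) = -0.1423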